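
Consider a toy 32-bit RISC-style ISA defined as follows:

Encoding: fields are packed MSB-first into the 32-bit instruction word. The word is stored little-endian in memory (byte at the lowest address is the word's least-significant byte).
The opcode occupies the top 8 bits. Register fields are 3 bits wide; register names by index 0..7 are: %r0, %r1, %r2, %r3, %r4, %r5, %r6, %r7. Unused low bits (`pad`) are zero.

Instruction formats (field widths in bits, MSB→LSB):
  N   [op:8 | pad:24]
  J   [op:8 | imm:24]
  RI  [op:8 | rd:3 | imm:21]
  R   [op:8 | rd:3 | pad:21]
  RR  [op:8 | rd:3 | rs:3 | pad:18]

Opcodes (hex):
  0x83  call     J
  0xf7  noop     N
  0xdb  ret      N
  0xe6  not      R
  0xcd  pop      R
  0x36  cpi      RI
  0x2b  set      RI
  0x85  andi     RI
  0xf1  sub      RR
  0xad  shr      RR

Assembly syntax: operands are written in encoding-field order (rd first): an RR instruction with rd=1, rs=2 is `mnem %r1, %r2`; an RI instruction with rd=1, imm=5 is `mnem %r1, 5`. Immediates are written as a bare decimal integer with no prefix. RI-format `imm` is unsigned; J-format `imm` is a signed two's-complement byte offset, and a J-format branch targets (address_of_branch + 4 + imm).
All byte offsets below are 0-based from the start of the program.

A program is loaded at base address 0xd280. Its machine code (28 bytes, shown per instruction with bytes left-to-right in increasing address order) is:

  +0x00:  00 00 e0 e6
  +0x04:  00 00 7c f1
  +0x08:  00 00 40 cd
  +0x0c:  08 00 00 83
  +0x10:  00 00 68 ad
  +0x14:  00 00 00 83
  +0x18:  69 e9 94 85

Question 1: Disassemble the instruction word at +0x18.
andi %r4, 1370473

[18] 69 e9 94 85 → 0x8594e969
  top 8b → 0x85 → andi [RI]
  rd: (w>>21)&0x7=0x4 → %r4
  imm: (w>>0)&0x1fffff=0x14e969 → 1370473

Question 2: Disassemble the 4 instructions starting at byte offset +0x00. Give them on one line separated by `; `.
not %r7; sub %r3, %r7; pop %r2; call 8

[00] 00 00 e0 e6 → 0xe6e00000
  opcode bits[31:24]=0xe6: not/R
  rd@[23:21]=0x7 ⇒ %r7
[04] 00 00 7c f1 → 0xf17c0000
  opcode bits[31:24]=0xf1: sub/RR
  rd@[23:21]=0x3 ⇒ %r3
  rs@[20:18]=0x7 ⇒ %r7
[08] 00 00 40 cd → 0xcd400000
  opcode bits[31:24]=0xcd: pop/R
  rd@[23:21]=0x2 ⇒ %r2
[0c] 08 00 00 83 → 0x83000008
  opcode bits[31:24]=0x83: call/J
  imm@[23:0]=0x8 ⇒ 8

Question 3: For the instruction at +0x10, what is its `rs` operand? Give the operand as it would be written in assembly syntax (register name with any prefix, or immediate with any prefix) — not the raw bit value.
%r2

+0x10: 00 00 68 ad ⇒ word 0xad680000 (little)
  opcode bits[31:24]=0xad: shr/RR
  rd: (w>>21)&0x7=0x3 → %r3
  rs: (w>>18)&0x7=0x2 → %r2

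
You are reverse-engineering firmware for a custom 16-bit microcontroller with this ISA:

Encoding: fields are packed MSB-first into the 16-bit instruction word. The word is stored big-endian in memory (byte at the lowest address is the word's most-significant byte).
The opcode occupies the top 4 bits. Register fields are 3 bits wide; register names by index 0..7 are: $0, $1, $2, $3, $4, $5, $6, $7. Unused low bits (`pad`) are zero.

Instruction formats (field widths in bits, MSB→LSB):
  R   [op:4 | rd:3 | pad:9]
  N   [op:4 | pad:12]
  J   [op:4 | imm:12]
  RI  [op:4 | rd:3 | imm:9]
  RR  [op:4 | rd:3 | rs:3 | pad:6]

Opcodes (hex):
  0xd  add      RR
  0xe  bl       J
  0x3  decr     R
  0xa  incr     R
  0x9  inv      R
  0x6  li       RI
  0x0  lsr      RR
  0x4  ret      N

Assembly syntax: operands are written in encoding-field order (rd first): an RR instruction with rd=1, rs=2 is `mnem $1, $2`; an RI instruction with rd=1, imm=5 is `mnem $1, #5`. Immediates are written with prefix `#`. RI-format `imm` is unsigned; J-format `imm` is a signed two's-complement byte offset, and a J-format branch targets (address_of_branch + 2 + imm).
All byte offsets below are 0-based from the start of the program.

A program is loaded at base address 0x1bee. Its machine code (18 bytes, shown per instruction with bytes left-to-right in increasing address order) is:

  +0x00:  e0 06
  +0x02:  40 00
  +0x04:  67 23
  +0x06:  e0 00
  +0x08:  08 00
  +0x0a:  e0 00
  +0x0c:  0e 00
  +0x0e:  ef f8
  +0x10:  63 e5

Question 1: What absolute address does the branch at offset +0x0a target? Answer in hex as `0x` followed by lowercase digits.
@+0a  big-endian(e0 00) = 0xe000
  op=0xe000>>12=0xe ⇒ bl (J)
  imm@[11:0]=0x0 ⇒ #0
  target = base 0x1bee + off 0x0a + 2 + imm 0 = 0x1bfa

0x1bfa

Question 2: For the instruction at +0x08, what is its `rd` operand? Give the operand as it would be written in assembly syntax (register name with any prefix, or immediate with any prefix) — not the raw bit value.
@+08  big-endian(08 00) = 0x0800
  top 4b → 0x0 → lsr [RR]
  rd: (w>>9)&0x7=0x4 → $4
  rs: (w>>6)&0x7=0x0 → $0

$4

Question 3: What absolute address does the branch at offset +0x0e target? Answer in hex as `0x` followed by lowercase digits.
0x1bf6

+0x0e: ef f8 ⇒ word 0xeff8 (big)
  op=0xeff8>>12=0xe ⇒ bl (J)
  [11:0] imm=4088 (s12→-8) = #-8
  target = base 0x1bee + off 0x0e + 2 + imm -8 = 0x1bf6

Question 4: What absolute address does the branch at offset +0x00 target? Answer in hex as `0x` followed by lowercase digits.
@+00  big-endian(e0 06) = 0xe006
  opcode bits[15:12]=0xe: bl/J
  imm: (w>>0)&0xfff=0x6 → #6
  target = base 0x1bee + off 0x00 + 2 + imm 6 = 0x1bf6

0x1bf6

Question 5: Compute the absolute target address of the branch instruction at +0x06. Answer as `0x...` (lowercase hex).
0x1bf6

off 0x06: read e0 00 as big → 0xe000
  top 4b → 0xe → bl [J]
  imm@[11:0]=0x0 ⇒ #0
  target = base 0x1bee + off 0x06 + 2 + imm 0 = 0x1bf6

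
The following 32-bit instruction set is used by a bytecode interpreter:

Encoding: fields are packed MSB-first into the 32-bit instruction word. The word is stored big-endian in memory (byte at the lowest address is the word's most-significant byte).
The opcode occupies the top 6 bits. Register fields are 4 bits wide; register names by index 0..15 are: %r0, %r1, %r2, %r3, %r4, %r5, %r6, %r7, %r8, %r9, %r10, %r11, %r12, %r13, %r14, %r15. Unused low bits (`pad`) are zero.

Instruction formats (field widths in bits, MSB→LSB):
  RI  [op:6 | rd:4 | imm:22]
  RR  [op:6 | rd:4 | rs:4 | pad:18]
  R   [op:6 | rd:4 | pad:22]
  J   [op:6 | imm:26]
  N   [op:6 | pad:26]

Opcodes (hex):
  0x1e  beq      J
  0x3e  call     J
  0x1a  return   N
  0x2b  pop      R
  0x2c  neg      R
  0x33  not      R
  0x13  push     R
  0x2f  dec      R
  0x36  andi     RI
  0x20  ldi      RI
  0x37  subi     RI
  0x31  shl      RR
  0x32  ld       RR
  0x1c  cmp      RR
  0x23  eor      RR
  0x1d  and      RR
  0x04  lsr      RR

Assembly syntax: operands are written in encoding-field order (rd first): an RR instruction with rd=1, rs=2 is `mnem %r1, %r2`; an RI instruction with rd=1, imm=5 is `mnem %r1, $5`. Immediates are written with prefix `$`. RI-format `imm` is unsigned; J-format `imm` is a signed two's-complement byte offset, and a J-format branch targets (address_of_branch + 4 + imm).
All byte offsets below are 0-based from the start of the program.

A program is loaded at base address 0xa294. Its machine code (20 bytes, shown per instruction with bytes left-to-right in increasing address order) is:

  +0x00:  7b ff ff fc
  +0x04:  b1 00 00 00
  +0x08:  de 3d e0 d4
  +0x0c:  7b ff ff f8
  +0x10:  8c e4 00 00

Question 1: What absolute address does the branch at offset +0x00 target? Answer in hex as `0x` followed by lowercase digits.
[00] 7b ff ff fc → 0x7bfffffc
  top 6b → 0x1e → beq [J]
  imm: (w>>0)&0x3ffffff=0x3fffffc (s26→-4) → $-4
  target = base 0xa294 + off 0x00 + 4 + imm -4 = 0xa294

0xa294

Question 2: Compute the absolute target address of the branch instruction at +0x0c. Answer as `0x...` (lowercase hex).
0xa29c

+0x0c: 7b ff ff f8 ⇒ word 0x7bfffff8 (big)
  opcode bits[31:26]=0x1e: beq/J
  imm: (w>>0)&0x3ffffff=0x3fffff8 (s26→-8) → $-8
  target = base 0xa294 + off 0x0c + 4 + imm -8 = 0xa29c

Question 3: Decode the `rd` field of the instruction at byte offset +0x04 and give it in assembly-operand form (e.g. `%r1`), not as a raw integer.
@+04  big-endian(b1 00 00 00) = 0xb1000000
  op=0xb1000000>>26=0x2c ⇒ neg (R)
  [25:22] rd=4 = %r4

%r4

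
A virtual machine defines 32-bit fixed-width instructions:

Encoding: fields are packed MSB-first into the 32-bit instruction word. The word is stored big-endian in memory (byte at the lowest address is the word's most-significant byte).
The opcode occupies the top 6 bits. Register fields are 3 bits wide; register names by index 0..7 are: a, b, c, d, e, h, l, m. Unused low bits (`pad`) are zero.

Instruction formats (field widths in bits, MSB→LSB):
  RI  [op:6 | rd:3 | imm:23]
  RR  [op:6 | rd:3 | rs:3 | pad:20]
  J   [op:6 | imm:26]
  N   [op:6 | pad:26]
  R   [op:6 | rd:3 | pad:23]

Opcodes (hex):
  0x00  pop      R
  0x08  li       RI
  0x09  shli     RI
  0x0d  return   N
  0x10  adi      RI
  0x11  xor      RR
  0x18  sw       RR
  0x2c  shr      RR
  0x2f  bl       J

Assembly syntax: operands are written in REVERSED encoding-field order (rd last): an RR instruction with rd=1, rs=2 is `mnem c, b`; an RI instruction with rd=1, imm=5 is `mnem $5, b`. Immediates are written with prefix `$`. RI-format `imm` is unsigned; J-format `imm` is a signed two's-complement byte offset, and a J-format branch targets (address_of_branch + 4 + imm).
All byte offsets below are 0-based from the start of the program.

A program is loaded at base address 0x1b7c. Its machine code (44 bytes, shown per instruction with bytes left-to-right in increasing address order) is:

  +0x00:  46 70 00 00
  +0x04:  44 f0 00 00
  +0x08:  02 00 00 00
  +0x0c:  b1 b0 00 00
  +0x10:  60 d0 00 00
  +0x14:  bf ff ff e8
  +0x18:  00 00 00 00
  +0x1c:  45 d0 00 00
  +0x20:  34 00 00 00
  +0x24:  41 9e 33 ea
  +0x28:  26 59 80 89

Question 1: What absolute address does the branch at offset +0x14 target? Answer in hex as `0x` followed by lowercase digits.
off 0x14: read bf ff ff e8 as big → 0xbfffffe8
  op=0xbfffffe8>>26=0x2f ⇒ bl (J)
  imm: (w>>0)&0x3ffffff=0x3ffffe8 (s26→-24) → $-24
  target = base 0x1b7c + off 0x14 + 4 + imm -24 = 0x1b7c

0x1b7c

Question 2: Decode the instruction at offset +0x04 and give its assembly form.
xor m, b

+0x04: 44 f0 00 00 ⇒ word 0x44f00000 (big)
  opcode bits[31:26]=0x11: xor/RR
  rd@[25:23]=0x1 ⇒ b
  rs@[22:20]=0x7 ⇒ m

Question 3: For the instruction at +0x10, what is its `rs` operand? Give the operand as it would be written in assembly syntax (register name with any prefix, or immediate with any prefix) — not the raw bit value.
h

[10] 60 d0 00 00 → 0x60d00000
  top 6b → 0x18 → sw [RR]
  rd@[25:23]=0x1 ⇒ b
  rs@[22:20]=0x5 ⇒ h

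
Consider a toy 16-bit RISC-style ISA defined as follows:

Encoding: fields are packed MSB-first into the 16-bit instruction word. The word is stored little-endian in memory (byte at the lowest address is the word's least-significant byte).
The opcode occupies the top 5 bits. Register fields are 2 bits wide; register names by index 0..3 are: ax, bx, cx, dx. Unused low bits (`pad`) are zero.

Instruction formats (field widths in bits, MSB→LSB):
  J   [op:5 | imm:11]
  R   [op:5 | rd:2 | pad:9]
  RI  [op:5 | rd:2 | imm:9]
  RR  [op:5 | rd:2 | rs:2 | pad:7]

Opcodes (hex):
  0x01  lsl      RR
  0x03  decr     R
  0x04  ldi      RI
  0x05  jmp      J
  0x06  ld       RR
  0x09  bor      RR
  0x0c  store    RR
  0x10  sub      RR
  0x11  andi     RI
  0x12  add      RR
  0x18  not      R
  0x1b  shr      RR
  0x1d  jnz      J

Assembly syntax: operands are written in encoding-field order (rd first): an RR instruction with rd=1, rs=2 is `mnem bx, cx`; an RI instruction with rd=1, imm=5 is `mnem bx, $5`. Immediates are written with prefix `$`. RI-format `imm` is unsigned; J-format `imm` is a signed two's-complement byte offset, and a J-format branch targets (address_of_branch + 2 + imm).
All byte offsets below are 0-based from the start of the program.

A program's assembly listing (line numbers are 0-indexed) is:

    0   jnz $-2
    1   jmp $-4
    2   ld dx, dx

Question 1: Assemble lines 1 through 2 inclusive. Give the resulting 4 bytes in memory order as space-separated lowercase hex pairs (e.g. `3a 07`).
fc 2f 80 37

L1: jmp op=0x5:5|imm=-4:11 ⇒ 0x2ffc ⇒ little fc 2f
L2: ld op=0x6:5|rd=3:2|rs=3:2|pad=0:7 ⇒ 0x3780 ⇒ little 80 37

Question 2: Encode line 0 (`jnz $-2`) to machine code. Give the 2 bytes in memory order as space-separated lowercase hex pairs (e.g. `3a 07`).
fe ef

0. jnz fields op=0x1d:5|imm=-2:11 → word effeh → fe ef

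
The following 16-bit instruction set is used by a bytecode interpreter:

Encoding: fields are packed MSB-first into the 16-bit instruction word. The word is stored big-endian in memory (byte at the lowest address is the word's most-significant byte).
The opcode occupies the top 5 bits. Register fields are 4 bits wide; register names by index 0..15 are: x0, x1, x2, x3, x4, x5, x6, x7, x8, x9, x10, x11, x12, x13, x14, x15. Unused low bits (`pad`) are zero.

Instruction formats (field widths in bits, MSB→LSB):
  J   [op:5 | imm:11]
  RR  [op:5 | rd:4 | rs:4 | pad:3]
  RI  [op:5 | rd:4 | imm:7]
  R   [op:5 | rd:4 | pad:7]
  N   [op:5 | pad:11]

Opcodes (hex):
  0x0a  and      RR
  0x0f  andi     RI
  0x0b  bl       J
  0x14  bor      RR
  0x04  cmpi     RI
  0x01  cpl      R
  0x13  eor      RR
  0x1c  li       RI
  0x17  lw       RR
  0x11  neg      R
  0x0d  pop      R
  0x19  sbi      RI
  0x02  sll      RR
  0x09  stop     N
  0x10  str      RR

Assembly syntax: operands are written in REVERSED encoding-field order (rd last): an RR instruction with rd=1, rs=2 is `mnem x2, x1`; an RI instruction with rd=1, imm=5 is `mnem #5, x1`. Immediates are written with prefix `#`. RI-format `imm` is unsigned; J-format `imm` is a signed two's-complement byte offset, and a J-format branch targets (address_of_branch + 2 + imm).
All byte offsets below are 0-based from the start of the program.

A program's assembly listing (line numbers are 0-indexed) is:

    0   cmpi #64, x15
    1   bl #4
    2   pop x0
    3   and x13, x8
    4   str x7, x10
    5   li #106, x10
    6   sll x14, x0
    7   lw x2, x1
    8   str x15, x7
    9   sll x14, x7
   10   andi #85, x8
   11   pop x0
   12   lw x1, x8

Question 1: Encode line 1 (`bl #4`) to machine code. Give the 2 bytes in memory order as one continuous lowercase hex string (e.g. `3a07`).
1. bl fields op=0xb:5|imm=4:11 → word 5804h → 58 04

5804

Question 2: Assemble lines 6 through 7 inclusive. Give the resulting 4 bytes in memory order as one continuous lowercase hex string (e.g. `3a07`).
1070b890

L6: sll op=0x2:5|rd=0:4|rs=14:4|pad=0:3 ⇒ 0x1070 ⇒ big 10 70
L7: lw op=0x17:5|rd=1:4|rs=2:4|pad=0:3 ⇒ 0xb890 ⇒ big b8 90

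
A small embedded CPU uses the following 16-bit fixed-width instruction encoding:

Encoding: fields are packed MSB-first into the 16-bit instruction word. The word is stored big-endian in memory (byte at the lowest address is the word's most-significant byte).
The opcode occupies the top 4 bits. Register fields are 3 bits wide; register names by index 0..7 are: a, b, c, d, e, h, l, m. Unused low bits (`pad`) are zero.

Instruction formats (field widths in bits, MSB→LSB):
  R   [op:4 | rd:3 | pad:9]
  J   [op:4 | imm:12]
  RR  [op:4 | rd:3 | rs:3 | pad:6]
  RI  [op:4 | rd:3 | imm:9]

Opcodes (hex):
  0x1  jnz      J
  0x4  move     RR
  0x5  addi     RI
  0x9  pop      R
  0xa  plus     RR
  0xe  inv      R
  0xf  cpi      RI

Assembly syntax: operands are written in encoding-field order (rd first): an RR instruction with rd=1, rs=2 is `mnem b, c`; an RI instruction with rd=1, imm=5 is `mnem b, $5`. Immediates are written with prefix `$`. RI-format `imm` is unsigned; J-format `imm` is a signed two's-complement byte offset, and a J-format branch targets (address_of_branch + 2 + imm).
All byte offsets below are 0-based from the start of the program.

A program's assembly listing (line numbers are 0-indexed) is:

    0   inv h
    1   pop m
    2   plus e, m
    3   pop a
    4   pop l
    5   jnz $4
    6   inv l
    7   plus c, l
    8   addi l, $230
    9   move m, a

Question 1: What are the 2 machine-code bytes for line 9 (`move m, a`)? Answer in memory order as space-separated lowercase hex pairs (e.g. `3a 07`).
4e 00

line 9 (move): pack op=0x4:4|rd=7:3|rs=0:3|pad=0:6 = 0x4e00; big→ 4e 00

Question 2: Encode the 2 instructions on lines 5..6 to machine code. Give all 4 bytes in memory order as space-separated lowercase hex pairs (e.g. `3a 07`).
10 04 ec 00

L5: jnz op=0x1:4|imm=4:12 ⇒ 0x1004 ⇒ big 10 04
L6: inv op=0xe:4|rd=6:3|pad=0:9 ⇒ 0xec00 ⇒ big ec 00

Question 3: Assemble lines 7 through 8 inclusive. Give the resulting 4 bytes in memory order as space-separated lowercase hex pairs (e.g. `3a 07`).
a5 80 5c e6

7. plus fields op=0xa:4|rd=2:3|rs=6:3|pad=0:6 → word a580h → a5 80
8. addi fields op=0x5:4|rd=6:3|imm=230:9 → word 5ce6h → 5c e6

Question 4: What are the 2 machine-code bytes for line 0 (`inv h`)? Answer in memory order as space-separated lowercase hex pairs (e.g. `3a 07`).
line 0 (inv): pack op=0xe:4|rd=5:3|pad=0:9 = 0xea00; big→ ea 00

ea 00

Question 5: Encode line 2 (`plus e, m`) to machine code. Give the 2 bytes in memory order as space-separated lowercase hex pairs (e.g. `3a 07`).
2. plus fields op=0xa:4|rd=4:3|rs=7:3|pad=0:6 → word a9c0h → a9 c0

a9 c0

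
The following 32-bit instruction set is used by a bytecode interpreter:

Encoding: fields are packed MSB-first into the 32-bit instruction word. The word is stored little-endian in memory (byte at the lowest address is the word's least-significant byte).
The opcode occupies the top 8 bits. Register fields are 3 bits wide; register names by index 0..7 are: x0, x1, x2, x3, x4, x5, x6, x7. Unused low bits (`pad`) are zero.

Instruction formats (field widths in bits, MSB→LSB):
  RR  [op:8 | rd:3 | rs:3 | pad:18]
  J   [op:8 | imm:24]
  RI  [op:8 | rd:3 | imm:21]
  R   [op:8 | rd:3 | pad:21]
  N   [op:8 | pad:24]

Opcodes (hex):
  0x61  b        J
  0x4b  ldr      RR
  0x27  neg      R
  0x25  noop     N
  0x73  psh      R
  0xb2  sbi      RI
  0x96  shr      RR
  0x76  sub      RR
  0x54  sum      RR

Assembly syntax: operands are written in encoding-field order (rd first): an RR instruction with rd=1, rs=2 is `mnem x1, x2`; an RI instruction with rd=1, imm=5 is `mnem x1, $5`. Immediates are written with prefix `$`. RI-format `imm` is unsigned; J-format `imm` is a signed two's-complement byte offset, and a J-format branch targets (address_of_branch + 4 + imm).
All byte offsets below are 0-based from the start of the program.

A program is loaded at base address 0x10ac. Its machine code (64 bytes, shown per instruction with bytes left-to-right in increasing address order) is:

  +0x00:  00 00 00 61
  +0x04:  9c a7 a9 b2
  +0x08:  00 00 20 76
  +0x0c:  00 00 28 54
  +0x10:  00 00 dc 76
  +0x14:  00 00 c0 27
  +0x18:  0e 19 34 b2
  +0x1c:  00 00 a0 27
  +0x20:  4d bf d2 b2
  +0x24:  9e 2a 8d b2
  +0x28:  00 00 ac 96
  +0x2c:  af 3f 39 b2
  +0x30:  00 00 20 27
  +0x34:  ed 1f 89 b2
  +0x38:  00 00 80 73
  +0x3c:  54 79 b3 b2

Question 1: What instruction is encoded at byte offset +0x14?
neg x6

[14] 00 00 c0 27 → 0x27c00000
  opcode bits[31:24]=0x27: neg/R
  rd@[23:21]=0x6 ⇒ x6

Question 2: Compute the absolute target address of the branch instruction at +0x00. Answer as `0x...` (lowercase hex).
0x10b0

off 0x00: read 00 00 00 61 as little → 0x61000000
  opcode bits[31:24]=0x61: b/J
  imm@[23:0]=0x0 ⇒ $0
  target = base 0x10ac + off 0x00 + 4 + imm 0 = 0x10b0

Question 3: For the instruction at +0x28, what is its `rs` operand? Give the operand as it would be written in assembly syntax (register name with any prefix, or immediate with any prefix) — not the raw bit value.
off 0x28: read 00 00 ac 96 as little → 0x96ac0000
  op=0x96ac0000>>24=0x96 ⇒ shr (RR)
  rd: (w>>21)&0x7=0x5 → x5
  rs: (w>>18)&0x7=0x3 → x3

x3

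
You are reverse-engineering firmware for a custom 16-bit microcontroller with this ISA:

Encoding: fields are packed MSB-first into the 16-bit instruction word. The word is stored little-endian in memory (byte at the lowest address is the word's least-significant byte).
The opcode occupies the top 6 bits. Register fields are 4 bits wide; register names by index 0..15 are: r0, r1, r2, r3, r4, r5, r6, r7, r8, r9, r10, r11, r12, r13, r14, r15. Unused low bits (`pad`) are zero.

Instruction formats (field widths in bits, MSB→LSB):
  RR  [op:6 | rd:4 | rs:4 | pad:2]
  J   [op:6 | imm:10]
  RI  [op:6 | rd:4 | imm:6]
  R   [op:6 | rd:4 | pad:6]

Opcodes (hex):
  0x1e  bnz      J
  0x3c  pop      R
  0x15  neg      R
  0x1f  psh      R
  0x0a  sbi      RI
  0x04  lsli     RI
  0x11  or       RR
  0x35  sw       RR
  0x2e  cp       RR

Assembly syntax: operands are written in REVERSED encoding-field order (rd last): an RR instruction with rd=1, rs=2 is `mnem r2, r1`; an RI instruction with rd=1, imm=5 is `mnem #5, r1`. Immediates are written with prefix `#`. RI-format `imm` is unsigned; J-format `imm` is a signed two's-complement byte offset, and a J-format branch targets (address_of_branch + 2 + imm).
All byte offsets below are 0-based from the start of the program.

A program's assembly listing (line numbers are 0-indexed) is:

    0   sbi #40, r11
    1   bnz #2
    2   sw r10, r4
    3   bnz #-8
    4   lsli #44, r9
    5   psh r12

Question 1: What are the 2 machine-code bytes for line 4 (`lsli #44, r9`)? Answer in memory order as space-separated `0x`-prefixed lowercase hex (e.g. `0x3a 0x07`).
4. lsli fields op=0x4:6|rd=9:4|imm=44:6 → word 126ch → 6c 12

0x6c 0x12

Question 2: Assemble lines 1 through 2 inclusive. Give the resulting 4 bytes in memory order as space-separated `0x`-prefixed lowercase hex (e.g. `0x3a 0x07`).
1. bnz fields op=0x1e:6|imm=2:10 → word 7802h → 02 78
2. sw fields op=0x35:6|rd=4:4|rs=10:4|pad=0:2 → word d528h → 28 d5

0x02 0x78 0x28 0xd5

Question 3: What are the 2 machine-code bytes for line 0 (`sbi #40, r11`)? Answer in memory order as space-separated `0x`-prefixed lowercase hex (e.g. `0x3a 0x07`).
0xe8 0x2a

0. sbi fields op=0xa:6|rd=11:4|imm=40:6 → word 2ae8h → e8 2a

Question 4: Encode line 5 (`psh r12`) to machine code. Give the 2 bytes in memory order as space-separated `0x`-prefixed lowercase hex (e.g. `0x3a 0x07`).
5. psh fields op=0x1f:6|rd=12:4|pad=0:6 → word 7f00h → 00 7f

0x00 0x7f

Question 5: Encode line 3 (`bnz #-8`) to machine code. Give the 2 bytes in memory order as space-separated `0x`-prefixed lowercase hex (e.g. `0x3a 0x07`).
0xf8 0x7b

L3: bnz op=0x1e:6|imm=-8:10 ⇒ 0x7bf8 ⇒ little f8 7b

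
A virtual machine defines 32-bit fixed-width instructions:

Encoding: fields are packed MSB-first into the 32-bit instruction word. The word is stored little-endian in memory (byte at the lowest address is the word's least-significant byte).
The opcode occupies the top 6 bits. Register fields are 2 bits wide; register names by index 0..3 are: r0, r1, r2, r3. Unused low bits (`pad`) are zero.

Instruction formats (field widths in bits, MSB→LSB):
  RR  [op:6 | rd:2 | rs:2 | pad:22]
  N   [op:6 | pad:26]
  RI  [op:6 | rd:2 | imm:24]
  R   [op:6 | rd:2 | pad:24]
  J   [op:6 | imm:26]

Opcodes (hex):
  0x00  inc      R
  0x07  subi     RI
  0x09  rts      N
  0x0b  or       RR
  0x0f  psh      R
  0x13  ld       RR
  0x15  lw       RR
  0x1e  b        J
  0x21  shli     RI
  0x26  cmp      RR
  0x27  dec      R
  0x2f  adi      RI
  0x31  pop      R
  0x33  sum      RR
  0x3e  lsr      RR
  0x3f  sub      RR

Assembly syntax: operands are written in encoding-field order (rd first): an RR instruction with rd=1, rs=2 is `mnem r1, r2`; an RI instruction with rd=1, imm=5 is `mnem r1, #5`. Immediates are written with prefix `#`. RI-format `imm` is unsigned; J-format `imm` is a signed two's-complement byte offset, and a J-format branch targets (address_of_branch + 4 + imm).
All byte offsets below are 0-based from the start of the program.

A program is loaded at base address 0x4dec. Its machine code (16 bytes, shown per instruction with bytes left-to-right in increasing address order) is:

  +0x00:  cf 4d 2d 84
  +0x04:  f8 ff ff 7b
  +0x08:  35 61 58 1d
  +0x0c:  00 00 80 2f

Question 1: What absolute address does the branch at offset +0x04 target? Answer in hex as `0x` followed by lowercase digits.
0x4dec

@+04  little-endian(f8 ff ff 7b) = 0x7bfffff8
  top 6b → 0x1e → b [J]
  imm: (w>>0)&0x3ffffff=0x3fffff8 (s26→-8) → #-8
  target = base 0x4dec + off 0x04 + 4 + imm -8 = 0x4dec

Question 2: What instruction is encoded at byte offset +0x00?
+0x00: cf 4d 2d 84 ⇒ word 0x842d4dcf (little)
  opcode bits[31:26]=0x21: shli/RI
  rd: (w>>24)&0x3=0x0 → r0
  imm: (w>>0)&0xffffff=0x2d4dcf → #2969039

shli r0, #2969039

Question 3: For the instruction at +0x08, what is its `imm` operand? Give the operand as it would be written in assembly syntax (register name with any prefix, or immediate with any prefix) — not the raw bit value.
@+08  little-endian(35 61 58 1d) = 0x1d586135
  opcode bits[31:26]=0x7: subi/RI
  [25:24] rd=1 = r1
  [23:0] imm=5792053 = #5792053

#5792053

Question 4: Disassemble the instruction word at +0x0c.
+0x0c: 00 00 80 2f ⇒ word 0x2f800000 (little)
  top 6b → 0xb → or [RR]
  [25:24] rd=3 = r3
  [23:22] rs=2 = r2

or r3, r2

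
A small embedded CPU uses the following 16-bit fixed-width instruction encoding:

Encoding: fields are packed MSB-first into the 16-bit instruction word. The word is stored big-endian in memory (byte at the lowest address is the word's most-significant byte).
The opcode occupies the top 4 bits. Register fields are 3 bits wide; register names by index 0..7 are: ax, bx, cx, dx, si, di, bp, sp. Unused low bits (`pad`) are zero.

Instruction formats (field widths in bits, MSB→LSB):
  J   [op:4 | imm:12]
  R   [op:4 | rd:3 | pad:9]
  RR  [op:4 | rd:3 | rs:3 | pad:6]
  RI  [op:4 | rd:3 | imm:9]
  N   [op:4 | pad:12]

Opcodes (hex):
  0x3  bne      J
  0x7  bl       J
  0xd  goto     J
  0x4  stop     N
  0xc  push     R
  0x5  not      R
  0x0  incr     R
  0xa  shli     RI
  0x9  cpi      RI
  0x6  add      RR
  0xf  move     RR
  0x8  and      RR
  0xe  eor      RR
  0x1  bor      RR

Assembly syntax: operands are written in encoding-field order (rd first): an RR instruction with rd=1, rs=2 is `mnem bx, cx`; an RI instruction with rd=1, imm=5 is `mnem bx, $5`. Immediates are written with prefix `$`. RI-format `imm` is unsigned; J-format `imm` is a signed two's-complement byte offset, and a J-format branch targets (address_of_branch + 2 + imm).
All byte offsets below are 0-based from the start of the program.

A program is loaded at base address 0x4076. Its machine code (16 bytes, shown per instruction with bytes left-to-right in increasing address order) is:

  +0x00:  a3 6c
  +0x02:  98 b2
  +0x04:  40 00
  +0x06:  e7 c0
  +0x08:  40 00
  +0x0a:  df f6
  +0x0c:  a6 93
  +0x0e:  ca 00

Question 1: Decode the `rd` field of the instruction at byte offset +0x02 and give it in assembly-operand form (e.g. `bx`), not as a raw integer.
@+02  big-endian(98 b2) = 0x98b2
  op=0x98b2>>12=0x9 ⇒ cpi (RI)
  rd@[11:9]=0x4 ⇒ si
  imm@[8:0]=0xb2 ⇒ $178

si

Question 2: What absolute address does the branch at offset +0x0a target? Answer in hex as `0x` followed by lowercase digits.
0x4078

off 0x0a: read df f6 as big → 0xdff6
  op=0xdff6>>12=0xd ⇒ goto (J)
  imm@[11:0]=0xff6 (s12→-10) ⇒ $-10
  target = base 0x4076 + off 0x0a + 2 + imm -10 = 0x4078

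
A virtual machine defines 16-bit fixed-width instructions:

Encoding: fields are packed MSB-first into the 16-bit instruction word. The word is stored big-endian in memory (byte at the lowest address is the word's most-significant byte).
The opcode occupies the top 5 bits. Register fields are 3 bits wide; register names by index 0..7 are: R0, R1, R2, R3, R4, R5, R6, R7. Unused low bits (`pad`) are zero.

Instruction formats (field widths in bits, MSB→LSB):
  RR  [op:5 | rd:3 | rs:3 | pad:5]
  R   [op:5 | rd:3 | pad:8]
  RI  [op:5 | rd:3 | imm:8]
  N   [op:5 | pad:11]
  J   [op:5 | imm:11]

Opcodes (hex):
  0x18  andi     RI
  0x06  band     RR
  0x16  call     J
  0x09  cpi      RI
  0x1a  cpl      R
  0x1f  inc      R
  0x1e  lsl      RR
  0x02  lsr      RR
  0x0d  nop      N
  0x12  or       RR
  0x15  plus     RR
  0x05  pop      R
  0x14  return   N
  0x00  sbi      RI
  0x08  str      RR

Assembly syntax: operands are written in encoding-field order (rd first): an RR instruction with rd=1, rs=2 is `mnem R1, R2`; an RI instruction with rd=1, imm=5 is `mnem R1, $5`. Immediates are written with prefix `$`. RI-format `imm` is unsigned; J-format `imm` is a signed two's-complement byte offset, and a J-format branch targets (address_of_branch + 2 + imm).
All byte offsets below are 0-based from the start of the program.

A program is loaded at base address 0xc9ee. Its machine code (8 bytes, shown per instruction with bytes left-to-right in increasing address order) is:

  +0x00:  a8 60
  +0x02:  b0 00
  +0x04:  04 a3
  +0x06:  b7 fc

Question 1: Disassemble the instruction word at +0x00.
off 0x00: read a8 60 as big → 0xa860
  opcode bits[15:11]=0x15: plus/RR
  rd: (w>>8)&0x7=0x0 → R0
  rs: (w>>5)&0x7=0x3 → R3

plus R0, R3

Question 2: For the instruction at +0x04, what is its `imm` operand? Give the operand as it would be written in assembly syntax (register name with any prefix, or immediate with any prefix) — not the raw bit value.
[04] 04 a3 → 0x04a3
  opcode bits[15:11]=0x0: sbi/RI
  rd: (w>>8)&0x7=0x4 → R4
  imm: (w>>0)&0xff=0xa3 → $163

$163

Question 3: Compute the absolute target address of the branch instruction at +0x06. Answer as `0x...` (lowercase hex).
0xc9f2

@+06  big-endian(b7 fc) = 0xb7fc
  top 5b → 0x16 → call [J]
  [10:0] imm=2044 (s11→-4) = $-4
  target = base 0xc9ee + off 0x06 + 2 + imm -4 = 0xc9f2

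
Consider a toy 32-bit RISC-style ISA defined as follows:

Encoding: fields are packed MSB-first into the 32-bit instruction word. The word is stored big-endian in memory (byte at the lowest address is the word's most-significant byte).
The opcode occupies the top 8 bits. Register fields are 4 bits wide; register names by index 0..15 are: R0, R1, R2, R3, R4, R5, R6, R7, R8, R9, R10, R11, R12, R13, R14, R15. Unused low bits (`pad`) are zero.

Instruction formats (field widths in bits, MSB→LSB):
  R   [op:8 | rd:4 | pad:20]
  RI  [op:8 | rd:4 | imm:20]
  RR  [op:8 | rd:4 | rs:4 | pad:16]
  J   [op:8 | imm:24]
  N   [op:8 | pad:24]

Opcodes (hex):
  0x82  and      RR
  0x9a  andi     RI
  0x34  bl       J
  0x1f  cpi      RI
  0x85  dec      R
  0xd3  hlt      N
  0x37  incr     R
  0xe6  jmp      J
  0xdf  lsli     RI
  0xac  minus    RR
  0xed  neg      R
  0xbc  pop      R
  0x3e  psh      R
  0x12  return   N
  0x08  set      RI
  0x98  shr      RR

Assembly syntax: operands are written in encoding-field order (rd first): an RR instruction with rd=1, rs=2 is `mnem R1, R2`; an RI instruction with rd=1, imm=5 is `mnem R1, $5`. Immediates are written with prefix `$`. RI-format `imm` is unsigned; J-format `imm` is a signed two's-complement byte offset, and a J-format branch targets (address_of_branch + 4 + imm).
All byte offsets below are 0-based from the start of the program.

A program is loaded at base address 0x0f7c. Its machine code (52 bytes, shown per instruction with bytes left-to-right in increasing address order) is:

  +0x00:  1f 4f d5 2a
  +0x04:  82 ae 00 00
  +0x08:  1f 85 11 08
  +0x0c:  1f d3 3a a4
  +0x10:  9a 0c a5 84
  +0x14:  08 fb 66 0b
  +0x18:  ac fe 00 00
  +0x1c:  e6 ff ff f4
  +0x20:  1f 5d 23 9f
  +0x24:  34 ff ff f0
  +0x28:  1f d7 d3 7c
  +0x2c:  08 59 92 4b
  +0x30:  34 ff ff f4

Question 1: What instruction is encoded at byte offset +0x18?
@+18  big-endian(ac fe 00 00) = 0xacfe0000
  op=0xacfe0000>>24=0xac ⇒ minus (RR)
  rd: (w>>20)&0xf=0xf → R15
  rs: (w>>16)&0xf=0xe → R14

minus R15, R14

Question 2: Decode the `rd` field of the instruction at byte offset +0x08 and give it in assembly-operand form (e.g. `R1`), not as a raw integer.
off 0x08: read 1f 85 11 08 as big → 0x1f851108
  top 8b → 0x1f → cpi [RI]
  rd@[23:20]=0x8 ⇒ R8
  imm@[19:0]=0x51108 ⇒ $332040

R8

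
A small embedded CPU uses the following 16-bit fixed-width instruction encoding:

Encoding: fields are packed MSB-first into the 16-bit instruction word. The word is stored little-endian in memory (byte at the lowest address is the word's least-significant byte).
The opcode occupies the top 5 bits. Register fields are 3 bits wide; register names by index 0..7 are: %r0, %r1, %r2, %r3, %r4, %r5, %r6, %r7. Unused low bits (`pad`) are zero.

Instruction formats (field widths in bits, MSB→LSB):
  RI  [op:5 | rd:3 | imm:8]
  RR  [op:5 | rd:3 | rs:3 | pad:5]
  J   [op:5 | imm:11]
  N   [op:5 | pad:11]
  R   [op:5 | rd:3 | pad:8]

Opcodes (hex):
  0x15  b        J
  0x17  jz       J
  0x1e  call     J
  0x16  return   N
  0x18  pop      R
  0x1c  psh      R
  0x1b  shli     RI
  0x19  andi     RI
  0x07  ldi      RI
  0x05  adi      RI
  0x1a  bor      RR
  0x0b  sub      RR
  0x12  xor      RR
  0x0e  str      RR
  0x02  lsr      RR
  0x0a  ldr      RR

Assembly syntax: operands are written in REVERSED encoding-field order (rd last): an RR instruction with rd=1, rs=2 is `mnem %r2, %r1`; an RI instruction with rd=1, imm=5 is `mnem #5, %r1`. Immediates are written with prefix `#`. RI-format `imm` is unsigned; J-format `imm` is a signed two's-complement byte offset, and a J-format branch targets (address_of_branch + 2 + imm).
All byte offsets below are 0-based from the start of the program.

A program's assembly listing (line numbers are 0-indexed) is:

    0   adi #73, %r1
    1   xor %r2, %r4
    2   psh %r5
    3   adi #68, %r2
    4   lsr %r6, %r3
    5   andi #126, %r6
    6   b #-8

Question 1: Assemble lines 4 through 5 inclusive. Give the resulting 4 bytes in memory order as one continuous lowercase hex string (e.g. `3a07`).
L4: lsr op=0x2:5|rd=3:3|rs=6:3|pad=0:5 ⇒ 0x13c0 ⇒ little c0 13
L5: andi op=0x19:5|rd=6:3|imm=126:8 ⇒ 0xce7e ⇒ little 7e ce

c0137ece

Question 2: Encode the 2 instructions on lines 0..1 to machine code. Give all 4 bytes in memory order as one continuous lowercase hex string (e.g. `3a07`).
L0: adi op=0x5:5|rd=1:3|imm=73:8 ⇒ 0x2949 ⇒ little 49 29
L1: xor op=0x12:5|rd=4:3|rs=2:3|pad=0:5 ⇒ 0x9440 ⇒ little 40 94

49294094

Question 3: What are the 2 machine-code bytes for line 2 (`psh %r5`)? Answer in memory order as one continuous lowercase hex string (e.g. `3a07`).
00e5

line 2 (psh): pack op=0x1c:5|rd=5:3|pad=0:8 = 0xe500; little→ 00 e5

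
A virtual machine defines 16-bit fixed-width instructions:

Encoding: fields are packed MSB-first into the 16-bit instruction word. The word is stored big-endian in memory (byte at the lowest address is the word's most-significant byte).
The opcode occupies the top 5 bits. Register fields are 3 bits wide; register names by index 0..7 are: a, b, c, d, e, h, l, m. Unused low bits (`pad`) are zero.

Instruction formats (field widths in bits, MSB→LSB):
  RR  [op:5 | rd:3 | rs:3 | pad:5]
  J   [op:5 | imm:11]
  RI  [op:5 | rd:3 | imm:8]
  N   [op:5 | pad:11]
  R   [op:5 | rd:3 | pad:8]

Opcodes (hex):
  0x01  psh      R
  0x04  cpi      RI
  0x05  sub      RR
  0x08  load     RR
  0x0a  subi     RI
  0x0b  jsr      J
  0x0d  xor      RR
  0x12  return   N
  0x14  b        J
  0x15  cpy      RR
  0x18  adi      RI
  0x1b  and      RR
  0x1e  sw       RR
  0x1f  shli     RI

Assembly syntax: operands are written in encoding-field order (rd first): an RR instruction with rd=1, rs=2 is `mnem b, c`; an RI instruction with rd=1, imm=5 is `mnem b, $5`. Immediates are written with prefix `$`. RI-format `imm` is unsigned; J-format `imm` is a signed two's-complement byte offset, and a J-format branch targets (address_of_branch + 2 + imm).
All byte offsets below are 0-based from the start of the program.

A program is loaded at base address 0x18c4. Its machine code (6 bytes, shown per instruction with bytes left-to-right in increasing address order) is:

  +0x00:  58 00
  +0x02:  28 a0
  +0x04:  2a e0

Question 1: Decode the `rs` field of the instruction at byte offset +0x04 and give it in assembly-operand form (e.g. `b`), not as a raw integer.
[04] 2a e0 → 0x2ae0
  opcode bits[15:11]=0x5: sub/RR
  rd@[10:8]=0x2 ⇒ c
  rs@[7:5]=0x7 ⇒ m

m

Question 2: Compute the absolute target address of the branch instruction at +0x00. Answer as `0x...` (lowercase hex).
0x18c6

off 0x00: read 58 00 as big → 0x5800
  op=0x5800>>11=0xb ⇒ jsr (J)
  imm: (w>>0)&0x7ff=0x0 → $0
  target = base 0x18c4 + off 0x00 + 2 + imm 0 = 0x18c6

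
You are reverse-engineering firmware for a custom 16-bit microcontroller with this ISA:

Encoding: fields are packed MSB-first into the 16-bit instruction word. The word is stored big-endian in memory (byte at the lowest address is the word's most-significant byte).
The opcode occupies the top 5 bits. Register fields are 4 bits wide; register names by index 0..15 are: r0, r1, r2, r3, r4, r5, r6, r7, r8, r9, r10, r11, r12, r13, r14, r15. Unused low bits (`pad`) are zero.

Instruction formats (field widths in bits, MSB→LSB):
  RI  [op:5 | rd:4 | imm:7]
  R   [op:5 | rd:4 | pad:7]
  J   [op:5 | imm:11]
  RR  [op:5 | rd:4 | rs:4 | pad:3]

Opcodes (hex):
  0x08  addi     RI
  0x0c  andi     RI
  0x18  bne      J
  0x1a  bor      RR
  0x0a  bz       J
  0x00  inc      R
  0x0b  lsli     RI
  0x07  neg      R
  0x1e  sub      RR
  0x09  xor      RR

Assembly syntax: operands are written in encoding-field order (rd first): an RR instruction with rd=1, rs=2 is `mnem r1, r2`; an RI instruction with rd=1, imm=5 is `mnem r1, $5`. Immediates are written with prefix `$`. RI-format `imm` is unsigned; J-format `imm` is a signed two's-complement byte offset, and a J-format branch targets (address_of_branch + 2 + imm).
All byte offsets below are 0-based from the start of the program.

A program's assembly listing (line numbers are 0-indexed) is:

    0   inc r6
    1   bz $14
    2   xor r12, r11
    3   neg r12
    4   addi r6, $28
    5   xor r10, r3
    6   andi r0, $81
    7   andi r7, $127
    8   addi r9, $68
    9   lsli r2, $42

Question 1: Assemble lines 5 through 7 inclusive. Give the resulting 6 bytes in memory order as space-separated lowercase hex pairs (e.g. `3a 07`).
4d 18 60 51 63 ff

line 5 (xor): pack op=0x9:5|rd=10:4|rs=3:4|pad=0:3 = 0x4d18; big→ 4d 18
line 6 (andi): pack op=0xc:5|rd=0:4|imm=81:7 = 0x6051; big→ 60 51
line 7 (andi): pack op=0xc:5|rd=7:4|imm=127:7 = 0x63ff; big→ 63 ff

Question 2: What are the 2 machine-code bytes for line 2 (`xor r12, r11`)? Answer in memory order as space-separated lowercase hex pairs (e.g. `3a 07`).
line 2 (xor): pack op=0x9:5|rd=12:4|rs=11:4|pad=0:3 = 0x4e58; big→ 4e 58

4e 58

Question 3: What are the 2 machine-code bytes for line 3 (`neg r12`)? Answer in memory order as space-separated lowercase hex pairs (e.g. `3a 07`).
3e 00

line 3 (neg): pack op=0x7:5|rd=12:4|pad=0:7 = 0x3e00; big→ 3e 00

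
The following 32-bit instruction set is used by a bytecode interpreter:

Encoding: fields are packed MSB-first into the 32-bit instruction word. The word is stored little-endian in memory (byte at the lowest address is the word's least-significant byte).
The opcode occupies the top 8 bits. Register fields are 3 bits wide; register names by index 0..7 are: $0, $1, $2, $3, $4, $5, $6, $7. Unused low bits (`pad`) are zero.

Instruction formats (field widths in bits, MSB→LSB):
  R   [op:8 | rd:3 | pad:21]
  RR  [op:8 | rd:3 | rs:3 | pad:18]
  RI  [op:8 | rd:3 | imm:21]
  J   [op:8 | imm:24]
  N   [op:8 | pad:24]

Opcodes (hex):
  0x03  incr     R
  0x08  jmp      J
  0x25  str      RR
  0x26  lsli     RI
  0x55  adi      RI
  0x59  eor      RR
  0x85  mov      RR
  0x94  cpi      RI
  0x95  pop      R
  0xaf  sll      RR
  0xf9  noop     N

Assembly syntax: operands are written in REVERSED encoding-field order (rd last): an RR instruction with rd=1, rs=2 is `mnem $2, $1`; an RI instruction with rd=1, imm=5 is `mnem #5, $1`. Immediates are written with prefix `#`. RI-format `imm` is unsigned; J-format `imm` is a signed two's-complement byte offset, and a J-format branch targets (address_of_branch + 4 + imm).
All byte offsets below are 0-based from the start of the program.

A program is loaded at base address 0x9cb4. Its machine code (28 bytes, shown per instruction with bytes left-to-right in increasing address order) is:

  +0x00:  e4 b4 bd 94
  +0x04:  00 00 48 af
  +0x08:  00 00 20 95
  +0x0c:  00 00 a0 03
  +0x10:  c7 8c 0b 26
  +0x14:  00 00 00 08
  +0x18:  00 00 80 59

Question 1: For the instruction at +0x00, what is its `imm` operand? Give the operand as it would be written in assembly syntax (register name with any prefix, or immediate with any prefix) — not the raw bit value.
@+00  little-endian(e4 b4 bd 94) = 0x94bdb4e4
  opcode bits[31:24]=0x94: cpi/RI
  rd: (w>>21)&0x7=0x5 → $5
  imm: (w>>0)&0x1fffff=0x1db4e4 → #1946852

#1946852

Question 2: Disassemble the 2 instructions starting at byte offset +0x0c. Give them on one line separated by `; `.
incr $5; lsli #756935, $0

+0x0c: 00 00 a0 03 ⇒ word 0x03a00000 (little)
  opcode bits[31:24]=0x3: incr/R
  rd: (w>>21)&0x7=0x5 → $5
+0x10: c7 8c 0b 26 ⇒ word 0x260b8cc7 (little)
  opcode bits[31:24]=0x26: lsli/RI
  rd: (w>>21)&0x7=0x0 → $0
  imm: (w>>0)&0x1fffff=0xb8cc7 → #756935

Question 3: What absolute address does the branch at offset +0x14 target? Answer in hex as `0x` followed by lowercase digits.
0x9ccc

off 0x14: read 00 00 00 08 as little → 0x08000000
  opcode bits[31:24]=0x8: jmp/J
  imm@[23:0]=0x0 ⇒ #0
  target = base 0x9cb4 + off 0x14 + 4 + imm 0 = 0x9ccc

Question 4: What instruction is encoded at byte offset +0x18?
[18] 00 00 80 59 → 0x59800000
  top 8b → 0x59 → eor [RR]
  rd: (w>>21)&0x7=0x4 → $4
  rs: (w>>18)&0x7=0x0 → $0

eor $0, $4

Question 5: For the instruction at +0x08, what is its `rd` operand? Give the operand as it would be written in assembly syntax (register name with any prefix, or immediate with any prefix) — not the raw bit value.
@+08  little-endian(00 00 20 95) = 0x95200000
  top 8b → 0x95 → pop [R]
  rd@[23:21]=0x1 ⇒ $1

$1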